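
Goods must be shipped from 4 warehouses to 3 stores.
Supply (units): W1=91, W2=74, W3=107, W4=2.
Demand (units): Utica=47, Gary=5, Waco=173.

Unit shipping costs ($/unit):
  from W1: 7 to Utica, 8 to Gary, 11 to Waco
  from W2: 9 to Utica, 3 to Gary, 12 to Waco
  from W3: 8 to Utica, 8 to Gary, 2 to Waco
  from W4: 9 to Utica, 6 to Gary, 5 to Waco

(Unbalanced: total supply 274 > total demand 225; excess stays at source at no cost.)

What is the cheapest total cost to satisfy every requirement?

A cheapest plan:
  W1→Utica: 47 × $7 = $329
  W1→Waco: 44 × $11 = $484
  W2→Gary: 5 × $3 = $15
  W2→Waco: 20 × $12 = $240
  W3→Waco: 107 × $2 = $214
  W4→Waco: 2 × $5 = $10
Total = 329 + 484 + 15 + 240 + 214 + 10 = $1292.
(Supply check: W1 ships 91; W2 ships 25; W3 ships 107; W4 ships 2.)

1292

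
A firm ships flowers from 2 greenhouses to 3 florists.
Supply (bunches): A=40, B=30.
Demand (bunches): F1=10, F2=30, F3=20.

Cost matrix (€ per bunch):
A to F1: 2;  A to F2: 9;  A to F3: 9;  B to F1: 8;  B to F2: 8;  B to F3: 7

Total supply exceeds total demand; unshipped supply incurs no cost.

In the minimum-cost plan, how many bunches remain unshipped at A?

Minimum-cost shipments:
  A->F1: 10 × €2 = €20
  A->F2: 20 × €9 = €180
  B->F2: 10 × €8 = €80
  B->F3: 20 × €7 = €140
Total cost = €420.
A ships 30 of its 40, leaving 10.

10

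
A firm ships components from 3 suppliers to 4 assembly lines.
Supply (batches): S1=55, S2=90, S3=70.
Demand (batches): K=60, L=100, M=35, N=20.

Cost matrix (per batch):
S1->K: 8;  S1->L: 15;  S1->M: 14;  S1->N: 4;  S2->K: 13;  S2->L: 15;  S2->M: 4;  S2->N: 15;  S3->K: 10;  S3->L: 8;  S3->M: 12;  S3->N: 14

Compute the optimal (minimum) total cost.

1835

A cheapest plan:
  S1 to K: 35 batches
  S1 to N: 20 batches
  S2 to K: 25 batches
  S2 to L: 30 batches
  S2 to M: 35 batches
  S3 to L: 70 batches
Total cost = 1835.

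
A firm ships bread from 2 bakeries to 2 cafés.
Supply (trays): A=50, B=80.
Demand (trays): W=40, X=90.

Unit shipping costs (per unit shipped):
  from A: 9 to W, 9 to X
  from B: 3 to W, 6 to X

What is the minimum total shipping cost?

One minimum-cost allocation:
  A→X: 50 trays
  B→W: 40 trays
  B→X: 40 trays
Total cost = 810.

810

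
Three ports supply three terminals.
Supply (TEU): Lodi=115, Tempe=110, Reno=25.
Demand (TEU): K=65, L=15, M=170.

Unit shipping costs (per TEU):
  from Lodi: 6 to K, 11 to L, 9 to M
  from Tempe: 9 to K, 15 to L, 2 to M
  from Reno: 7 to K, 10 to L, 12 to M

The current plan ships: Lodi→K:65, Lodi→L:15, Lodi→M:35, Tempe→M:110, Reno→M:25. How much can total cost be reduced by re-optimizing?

80

Current plan cost = 65·6 + 15·11 + 35·9 + 110·2 + 25·12 = 1390.
Optimal plan:
  Lodi->K: 55 × 6 = 330
  Lodi->M: 60 × 9 = 540
  Tempe->M: 110 × 2 = 220
  Reno->K: 10 × 7 = 70
  Reno->L: 15 × 10 = 150
Optimal cost = 1310.
Saving = 1390 − 1310 = 80.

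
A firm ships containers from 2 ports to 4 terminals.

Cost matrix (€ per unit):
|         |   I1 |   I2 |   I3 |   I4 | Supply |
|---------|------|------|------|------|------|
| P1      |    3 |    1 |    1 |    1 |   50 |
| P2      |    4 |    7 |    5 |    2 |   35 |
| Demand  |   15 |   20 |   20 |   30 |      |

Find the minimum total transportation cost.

150

One minimum-cost allocation:
  P1 to I1: 10 × €3 = €30
  P1 to I2: 20 × €1 = €20
  P1 to I3: 20 × €1 = €20
  P2 to I1: 5 × €4 = €20
  P2 to I4: 30 × €2 = €60
Total = 30 + 20 + 20 + 20 + 60 = €150.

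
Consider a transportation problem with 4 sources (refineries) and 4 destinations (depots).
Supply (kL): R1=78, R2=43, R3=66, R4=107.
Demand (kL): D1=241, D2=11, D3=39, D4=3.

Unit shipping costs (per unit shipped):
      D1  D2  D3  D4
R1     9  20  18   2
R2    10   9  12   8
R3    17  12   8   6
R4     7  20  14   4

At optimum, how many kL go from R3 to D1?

The minimum-cost plan:
  R1→D1: 78 × 9 = 702
  R2→D1: 43 × 10 = 430
  R3→D1: 13 × 17 = 221
  R3→D2: 11 × 12 = 132
  R3→D3: 39 × 8 = 312
  R3→D4: 3 × 6 = 18
  R4→D1: 107 × 7 = 749
Total cost = 2564.
So R3→D1 carries 13 kL.

13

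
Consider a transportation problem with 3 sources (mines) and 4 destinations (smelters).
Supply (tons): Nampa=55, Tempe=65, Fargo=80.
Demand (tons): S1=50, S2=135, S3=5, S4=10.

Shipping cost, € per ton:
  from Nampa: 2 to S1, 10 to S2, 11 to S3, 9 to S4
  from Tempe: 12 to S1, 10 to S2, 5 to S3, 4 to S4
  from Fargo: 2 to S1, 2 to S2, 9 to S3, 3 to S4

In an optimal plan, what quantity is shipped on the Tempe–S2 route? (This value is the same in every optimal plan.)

Solving gives:
  Nampa to S1: 50 × €2 = €100
  Nampa to S2: 5 × €10 = €50
  Tempe to S2: 50 × €10 = €500
  Tempe to S3: 5 × €5 = €25
  Tempe to S4: 10 × €4 = €40
  Fargo to S2: 80 × €2 = €160
Total cost = €875.
So Tempe→S2 carries 50 tons.

50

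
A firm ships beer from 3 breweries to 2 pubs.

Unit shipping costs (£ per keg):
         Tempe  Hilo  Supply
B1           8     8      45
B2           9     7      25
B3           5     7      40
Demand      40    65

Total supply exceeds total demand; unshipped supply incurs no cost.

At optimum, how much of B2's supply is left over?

0

Minimum-cost shipments:
  B1->Hilo: 40 × £8 = £320
  B2->Hilo: 25 × £7 = £175
  B3->Tempe: 40 × £5 = £200
Total cost = £695.
B2 ships 25 of its 25, leaving 0.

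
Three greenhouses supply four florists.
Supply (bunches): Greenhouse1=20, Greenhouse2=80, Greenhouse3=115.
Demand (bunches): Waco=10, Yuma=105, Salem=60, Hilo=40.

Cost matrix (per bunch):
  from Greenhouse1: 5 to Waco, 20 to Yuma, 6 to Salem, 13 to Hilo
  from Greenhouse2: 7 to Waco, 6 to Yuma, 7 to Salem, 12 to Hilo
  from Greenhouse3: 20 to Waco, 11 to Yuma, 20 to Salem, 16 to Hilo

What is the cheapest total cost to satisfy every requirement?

One minimum-cost allocation:
  Greenhouse1 to Waco: 10 × 5 = 50
  Greenhouse1 to Salem: 10 × 6 = 60
  Greenhouse2 to Yuma: 30 × 6 = 180
  Greenhouse2 to Salem: 50 × 7 = 350
  Greenhouse3 to Yuma: 75 × 11 = 825
  Greenhouse3 to Hilo: 40 × 16 = 640
Total = 50 + 60 + 180 + 350 + 825 + 640 = 2105.
(Supply check: Greenhouse1 ships 20; Greenhouse2 ships 80; Greenhouse3 ships 115.)

2105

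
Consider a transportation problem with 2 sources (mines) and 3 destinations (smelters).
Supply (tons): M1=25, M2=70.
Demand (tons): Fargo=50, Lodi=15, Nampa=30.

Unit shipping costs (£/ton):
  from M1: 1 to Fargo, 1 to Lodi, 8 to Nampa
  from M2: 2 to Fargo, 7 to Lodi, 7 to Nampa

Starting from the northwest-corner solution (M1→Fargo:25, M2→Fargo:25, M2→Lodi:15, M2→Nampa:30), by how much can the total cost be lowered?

75

Current plan cost = 25·1 + 25·2 + 15·7 + 30·7 = £390.
Optimal plan:
  M1–Fargo: 10 × £1 = £10
  M1–Lodi: 15 × £1 = £15
  M2–Fargo: 40 × £2 = £80
  M2–Nampa: 30 × £7 = £210
Optimal cost = £315.
Saving = 390 − 315 = £75.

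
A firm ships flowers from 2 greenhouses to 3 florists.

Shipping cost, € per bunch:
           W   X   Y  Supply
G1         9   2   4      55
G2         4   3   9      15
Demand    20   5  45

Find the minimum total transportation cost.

A cheapest plan:
  G1–W: 5 × €9 = €45
  G1–X: 5 × €2 = €10
  G1–Y: 45 × €4 = €180
  G2–W: 15 × €4 = €60
Total = 45 + 10 + 180 + 60 = €295.

295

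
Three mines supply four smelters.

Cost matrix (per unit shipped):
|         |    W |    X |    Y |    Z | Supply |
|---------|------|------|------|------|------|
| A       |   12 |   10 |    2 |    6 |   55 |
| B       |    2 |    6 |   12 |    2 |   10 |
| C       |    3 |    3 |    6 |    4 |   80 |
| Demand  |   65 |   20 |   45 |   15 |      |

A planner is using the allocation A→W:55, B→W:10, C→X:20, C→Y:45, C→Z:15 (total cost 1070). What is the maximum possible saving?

Current plan cost = 55·12 + 10·2 + 20·3 + 45·6 + 15·4 = 1070.
Optimal plan:
  A to Y: 45 × 2 = 90
  A to Z: 10 × 6 = 60
  B to W: 5 × 2 = 10
  B to Z: 5 × 2 = 10
  C to W: 60 × 3 = 180
  C to X: 20 × 3 = 60
Optimal cost = 410.
Saving = 1070 − 410 = 660.

660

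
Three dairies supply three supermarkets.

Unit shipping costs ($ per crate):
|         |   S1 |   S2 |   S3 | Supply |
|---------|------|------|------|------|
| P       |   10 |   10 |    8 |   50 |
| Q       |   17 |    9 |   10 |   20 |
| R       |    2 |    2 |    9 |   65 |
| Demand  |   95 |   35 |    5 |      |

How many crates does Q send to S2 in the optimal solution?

20

The minimum-cost plan:
  P→S1: 30 × $10 = $300
  P→S2: 15 × $10 = $150
  P→S3: 5 × $8 = $40
  Q→S2: 20 × $9 = $180
  R→S1: 65 × $2 = $130
Total cost = $800.
So Q→S2 carries 20 crates.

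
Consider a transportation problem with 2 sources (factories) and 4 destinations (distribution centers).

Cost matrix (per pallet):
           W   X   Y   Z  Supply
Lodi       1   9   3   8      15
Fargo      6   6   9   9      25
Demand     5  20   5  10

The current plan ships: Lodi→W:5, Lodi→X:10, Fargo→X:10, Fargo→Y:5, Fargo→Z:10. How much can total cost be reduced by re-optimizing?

Current plan cost = 5·1 + 10·9 + 10·6 + 5·9 + 10·9 = 290.
Optimal plan:
  Lodi to W: 5 pallets
  Lodi to Y: 5 pallets
  Lodi to Z: 5 pallets
  Fargo to X: 20 pallets
  Fargo to Z: 5 pallets
Optimal cost = 225.
Saving = 290 − 225 = 65.

65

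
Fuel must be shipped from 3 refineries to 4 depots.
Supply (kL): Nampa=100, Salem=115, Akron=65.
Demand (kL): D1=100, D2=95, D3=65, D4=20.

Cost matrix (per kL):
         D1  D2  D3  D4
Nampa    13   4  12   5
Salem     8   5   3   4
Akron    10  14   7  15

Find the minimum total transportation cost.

1590

An optimal shipping plan:
  Nampa to D2: 95 × 4 = 380
  Nampa to D4: 5 × 5 = 25
  Salem to D1: 35 × 8 = 280
  Salem to D3: 65 × 3 = 195
  Salem to D4: 15 × 4 = 60
  Akron to D1: 65 × 10 = 650
Total = 380 + 25 + 280 + 195 + 60 + 650 = 1590.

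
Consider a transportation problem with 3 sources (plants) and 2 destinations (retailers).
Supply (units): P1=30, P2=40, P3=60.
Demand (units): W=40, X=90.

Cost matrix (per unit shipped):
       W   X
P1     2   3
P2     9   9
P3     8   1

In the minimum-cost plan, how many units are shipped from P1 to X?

0

The minimum-cost plan:
  P1->W: 30 × 2 = 60
  P2->W: 10 × 9 = 90
  P2->X: 30 × 9 = 270
  P3->X: 60 × 1 = 60
Total cost = 480.
The route P1→X is not used.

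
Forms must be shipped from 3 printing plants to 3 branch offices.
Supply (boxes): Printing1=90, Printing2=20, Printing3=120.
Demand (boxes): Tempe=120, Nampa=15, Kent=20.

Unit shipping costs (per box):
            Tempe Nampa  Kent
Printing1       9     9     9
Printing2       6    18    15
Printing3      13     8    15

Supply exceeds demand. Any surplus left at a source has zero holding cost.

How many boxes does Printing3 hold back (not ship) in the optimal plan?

An optimal plan:
  Printing1->Tempe: 70 × 9 = 630
  Printing1->Kent: 20 × 9 = 180
  Printing2->Tempe: 20 × 6 = 120
  Printing3->Tempe: 30 × 13 = 390
  Printing3->Nampa: 15 × 8 = 120
Total cost = 1440.
Printing3 ships 45 of its 120, leaving 75.

75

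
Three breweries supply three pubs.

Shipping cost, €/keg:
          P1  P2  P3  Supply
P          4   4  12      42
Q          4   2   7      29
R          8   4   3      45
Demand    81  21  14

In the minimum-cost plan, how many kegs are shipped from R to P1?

10

The minimum-cost plan:
  P–P1: 42 × €4 = €168
  Q–P1: 29 × €4 = €116
  R–P1: 10 × €8 = €80
  R–P2: 21 × €4 = €84
  R–P3: 14 × €3 = €42
Total cost = €490.
So R→P1 carries 10 kegs.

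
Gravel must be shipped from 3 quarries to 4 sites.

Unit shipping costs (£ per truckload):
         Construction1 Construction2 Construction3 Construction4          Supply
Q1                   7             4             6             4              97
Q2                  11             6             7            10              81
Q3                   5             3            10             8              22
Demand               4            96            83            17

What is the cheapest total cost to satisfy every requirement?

1033

A cheapest plan:
  Q1->Construction2: 78 × £4 = £312
  Q1->Construction3: 2 × £6 = £12
  Q1->Construction4: 17 × £4 = £68
  Q2->Construction3: 81 × £7 = £567
  Q3->Construction1: 4 × £5 = £20
  Q3->Construction2: 18 × £3 = £54
Total = 312 + 12 + 68 + 567 + 20 + 54 = £1033.
(Supply check: Q1 ships 97; Q2 ships 81; Q3 ships 22.)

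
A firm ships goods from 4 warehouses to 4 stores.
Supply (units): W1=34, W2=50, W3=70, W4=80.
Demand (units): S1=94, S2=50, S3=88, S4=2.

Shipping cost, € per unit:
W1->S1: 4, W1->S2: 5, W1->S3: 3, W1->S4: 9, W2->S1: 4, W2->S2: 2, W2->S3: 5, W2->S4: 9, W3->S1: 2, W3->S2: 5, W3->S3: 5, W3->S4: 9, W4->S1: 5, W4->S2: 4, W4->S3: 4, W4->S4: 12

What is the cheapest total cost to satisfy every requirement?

698

One minimum-cost allocation:
  W1–S1: 24 × €4 = €96
  W1–S3: 8 × €3 = €24
  W1–S4: 2 × €9 = €18
  W2–S2: 50 × €2 = €100
  W3–S1: 70 × €2 = €140
  W4–S3: 80 × €4 = €320
Total = 96 + 24 + 18 + 100 + 140 + 320 = €698.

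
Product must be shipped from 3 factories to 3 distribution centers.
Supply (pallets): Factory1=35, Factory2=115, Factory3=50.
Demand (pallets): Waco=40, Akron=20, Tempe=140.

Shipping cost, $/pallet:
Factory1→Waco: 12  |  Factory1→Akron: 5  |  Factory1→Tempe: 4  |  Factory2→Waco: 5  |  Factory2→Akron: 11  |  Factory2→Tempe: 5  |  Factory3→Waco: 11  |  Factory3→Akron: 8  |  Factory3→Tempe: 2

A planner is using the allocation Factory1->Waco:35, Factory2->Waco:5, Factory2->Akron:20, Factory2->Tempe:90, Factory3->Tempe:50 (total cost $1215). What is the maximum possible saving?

Current plan cost = 35·12 + 5·5 + 20·11 + 90·5 + 50·2 = $1215.
Optimal plan:
  Factory1 to Akron: 20 pallets
  Factory1 to Tempe: 15 pallets
  Factory2 to Waco: 40 pallets
  Factory2 to Tempe: 75 pallets
  Factory3 to Tempe: 50 pallets
Optimal cost = $835.
Saving = 1215 − 835 = $380.

380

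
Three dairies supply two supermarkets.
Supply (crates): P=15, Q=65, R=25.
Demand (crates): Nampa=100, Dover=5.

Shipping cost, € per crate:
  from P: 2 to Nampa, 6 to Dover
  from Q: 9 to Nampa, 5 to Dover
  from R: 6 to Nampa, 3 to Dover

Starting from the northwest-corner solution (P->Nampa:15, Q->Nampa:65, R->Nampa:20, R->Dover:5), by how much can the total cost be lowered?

5

Current plan cost = 15·2 + 65·9 + 20·6 + 5·3 = €750.
Optimal plan:
  P–Nampa: 15 × €2 = €30
  Q–Nampa: 60 × €9 = €540
  Q–Dover: 5 × €5 = €25
  R–Nampa: 25 × €6 = €150
Optimal cost = €745.
Saving = 750 − 745 = €5.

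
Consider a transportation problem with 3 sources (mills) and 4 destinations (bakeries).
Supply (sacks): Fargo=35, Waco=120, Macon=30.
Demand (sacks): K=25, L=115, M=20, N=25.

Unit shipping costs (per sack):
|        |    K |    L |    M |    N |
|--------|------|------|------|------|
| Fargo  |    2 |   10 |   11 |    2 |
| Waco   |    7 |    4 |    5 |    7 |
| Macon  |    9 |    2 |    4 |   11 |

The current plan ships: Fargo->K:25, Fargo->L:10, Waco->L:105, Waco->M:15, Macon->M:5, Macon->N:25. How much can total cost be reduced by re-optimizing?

265

Current plan cost = 25·2 + 10·10 + 105·4 + 15·5 + 5·4 + 25·11 = 940.
Optimal plan:
  Fargo to K: 10 × 2 = 20
  Fargo to N: 25 × 2 = 50
  Waco to K: 15 × 7 = 105
  Waco to L: 85 × 4 = 340
  Waco to M: 20 × 5 = 100
  Macon to L: 30 × 2 = 60
Optimal cost = 675.
Saving = 940 − 675 = 265.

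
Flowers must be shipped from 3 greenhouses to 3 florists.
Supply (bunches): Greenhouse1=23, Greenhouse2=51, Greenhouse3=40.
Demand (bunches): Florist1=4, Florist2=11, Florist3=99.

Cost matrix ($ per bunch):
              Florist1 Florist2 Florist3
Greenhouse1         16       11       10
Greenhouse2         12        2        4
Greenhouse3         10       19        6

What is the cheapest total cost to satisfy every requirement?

One minimum-cost allocation:
  Greenhouse1 to Florist3: 23 × $10 = $230
  Greenhouse2 to Florist2: 11 × $2 = $22
  Greenhouse2 to Florist3: 40 × $4 = $160
  Greenhouse3 to Florist1: 4 × $10 = $40
  Greenhouse3 to Florist3: 36 × $6 = $216
Total = 230 + 22 + 160 + 40 + 216 = $668.

668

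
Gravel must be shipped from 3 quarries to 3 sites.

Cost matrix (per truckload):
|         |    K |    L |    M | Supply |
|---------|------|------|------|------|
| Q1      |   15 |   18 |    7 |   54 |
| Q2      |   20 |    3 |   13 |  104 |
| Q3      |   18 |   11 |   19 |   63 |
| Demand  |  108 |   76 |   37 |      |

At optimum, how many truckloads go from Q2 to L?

Optimal shipments:
  Q1->K: 17 truckloads
  Q1->M: 37 truckloads
  Q2->K: 28 truckloads
  Q2->L: 76 truckloads
  Q3->K: 63 truckloads
Total cost = 2436.
So Q2→L carries 76 truckloads.

76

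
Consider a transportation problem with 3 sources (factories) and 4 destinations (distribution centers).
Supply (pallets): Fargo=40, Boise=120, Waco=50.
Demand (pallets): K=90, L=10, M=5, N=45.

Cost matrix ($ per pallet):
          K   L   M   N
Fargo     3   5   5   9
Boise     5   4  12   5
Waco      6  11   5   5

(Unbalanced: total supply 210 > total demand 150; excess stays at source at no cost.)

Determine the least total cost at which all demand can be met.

An optimal shipping plan:
  Fargo–K: 40 × $3 = $120
  Boise–K: 50 × $5 = $250
  Boise–L: 10 × $4 = $40
  Waco–M: 5 × $5 = $25
  Waco–N: 45 × $5 = $225
Total = 120 + 250 + 40 + 25 + 225 = $660.
(Supply check: Fargo ships 40; Boise ships 60; Waco ships 50.)

660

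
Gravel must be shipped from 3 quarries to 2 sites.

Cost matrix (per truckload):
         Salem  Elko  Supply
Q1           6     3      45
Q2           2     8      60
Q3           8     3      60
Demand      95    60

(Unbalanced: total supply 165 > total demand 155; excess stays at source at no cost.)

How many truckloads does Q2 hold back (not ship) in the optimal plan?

An optimal plan:
  Q1–Salem: 35 × 6 = 210
  Q1–Elko: 10 × 3 = 30
  Q2–Salem: 60 × 2 = 120
  Q3–Elko: 50 × 3 = 150
Total cost = 510.
Q2 ships 60 of its 60, leaving 0.

0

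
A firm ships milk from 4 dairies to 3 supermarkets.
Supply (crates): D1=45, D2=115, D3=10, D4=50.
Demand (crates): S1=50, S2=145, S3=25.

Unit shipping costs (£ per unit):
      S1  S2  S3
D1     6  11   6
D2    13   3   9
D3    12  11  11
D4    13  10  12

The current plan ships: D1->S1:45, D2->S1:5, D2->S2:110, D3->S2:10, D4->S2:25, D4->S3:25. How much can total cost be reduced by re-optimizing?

Current plan cost = 45·6 + 5·13 + 110·3 + 10·11 + 25·10 + 25·12 = £1325.
Optimal plan:
  D1->S1: 45 crates
  D2->S2: 115 crates
  D3->S1: 5 crates
  D3->S3: 5 crates
  D4->S2: 30 crates
  D4->S3: 20 crates
Optimal cost = £1270.
Saving = 1325 − 1270 = £55.

55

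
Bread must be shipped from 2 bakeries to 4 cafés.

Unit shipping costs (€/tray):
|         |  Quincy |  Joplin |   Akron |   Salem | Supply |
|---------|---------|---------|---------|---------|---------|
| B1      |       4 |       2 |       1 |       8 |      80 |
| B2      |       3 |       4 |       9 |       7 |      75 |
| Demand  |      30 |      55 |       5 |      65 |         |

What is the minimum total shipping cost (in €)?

Optimal allocation:
  B1→Quincy: 20 × €4 = €80
  B1→Joplin: 55 × €2 = €110
  B1→Akron: 5 × €1 = €5
  B2→Quincy: 10 × €3 = €30
  B2→Salem: 65 × €7 = €455
Total = 80 + 110 + 5 + 30 + 455 = €680.
(Supply check: B1 ships 80; B2 ships 75.)

680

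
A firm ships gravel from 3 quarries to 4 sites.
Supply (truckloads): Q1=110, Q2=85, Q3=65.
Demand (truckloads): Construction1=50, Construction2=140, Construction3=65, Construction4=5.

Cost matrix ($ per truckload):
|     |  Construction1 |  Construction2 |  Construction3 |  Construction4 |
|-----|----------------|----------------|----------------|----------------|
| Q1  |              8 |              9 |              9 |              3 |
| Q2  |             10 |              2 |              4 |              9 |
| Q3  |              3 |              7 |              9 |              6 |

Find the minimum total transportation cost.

One minimum-cost allocation:
  Q1 to Construction2: 40 truckloads
  Q1 to Construction3: 65 truckloads
  Q1 to Construction4: 5 truckloads
  Q2 to Construction2: 85 truckloads
  Q3 to Construction1: 50 truckloads
  Q3 to Construction2: 15 truckloads
Total cost = $1385.
(Supply check: Q1 ships 110; Q2 ships 85; Q3 ships 65.)

1385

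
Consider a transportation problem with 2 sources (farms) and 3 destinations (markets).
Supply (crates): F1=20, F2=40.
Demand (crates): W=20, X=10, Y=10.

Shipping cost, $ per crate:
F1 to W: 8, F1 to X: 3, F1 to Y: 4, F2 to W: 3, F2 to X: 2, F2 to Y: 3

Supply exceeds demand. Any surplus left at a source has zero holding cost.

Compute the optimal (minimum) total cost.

110

One minimum-cost allocation:
  F2→W: 20 × $3 = $60
  F2→X: 10 × $2 = $20
  F2→Y: 10 × $3 = $30
Total = 60 + 20 + 30 = $110.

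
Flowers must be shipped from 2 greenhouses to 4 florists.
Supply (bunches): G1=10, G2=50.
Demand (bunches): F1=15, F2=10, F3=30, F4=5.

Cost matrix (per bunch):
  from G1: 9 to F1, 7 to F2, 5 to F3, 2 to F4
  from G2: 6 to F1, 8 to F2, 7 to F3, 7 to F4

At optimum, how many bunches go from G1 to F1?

0

Optimal shipments:
  G1 to F3: 5 × 5 = 25
  G1 to F4: 5 × 2 = 10
  G2 to F1: 15 × 6 = 90
  G2 to F2: 10 × 8 = 80
  G2 to F3: 25 × 7 = 175
Total cost = 380.
The route G1→F1 is not used.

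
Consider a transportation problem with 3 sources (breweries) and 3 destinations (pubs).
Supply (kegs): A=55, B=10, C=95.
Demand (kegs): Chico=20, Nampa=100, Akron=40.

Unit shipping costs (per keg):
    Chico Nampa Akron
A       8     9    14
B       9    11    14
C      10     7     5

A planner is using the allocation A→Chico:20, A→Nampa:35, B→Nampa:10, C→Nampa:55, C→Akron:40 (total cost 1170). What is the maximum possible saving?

10

Current plan cost = 20·8 + 35·9 + 10·11 + 55·7 + 40·5 = 1170.
Optimal plan:
  A–Chico: 10 × 8 = 80
  A–Nampa: 45 × 9 = 405
  B–Chico: 10 × 9 = 90
  C–Nampa: 55 × 7 = 385
  C–Akron: 40 × 5 = 200
Optimal cost = 1160.
Saving = 1170 − 1160 = 10.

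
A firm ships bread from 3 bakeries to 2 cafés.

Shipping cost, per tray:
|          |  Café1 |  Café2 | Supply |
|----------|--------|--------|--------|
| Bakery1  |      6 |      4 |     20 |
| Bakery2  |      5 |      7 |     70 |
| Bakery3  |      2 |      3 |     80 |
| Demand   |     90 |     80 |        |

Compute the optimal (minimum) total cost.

A cheapest plan:
  Bakery1 to Café2: 20 × 4 = 80
  Bakery2 to Café1: 70 × 5 = 350
  Bakery3 to Café1: 20 × 2 = 40
  Bakery3 to Café2: 60 × 3 = 180
Total = 80 + 350 + 40 + 180 = 650.

650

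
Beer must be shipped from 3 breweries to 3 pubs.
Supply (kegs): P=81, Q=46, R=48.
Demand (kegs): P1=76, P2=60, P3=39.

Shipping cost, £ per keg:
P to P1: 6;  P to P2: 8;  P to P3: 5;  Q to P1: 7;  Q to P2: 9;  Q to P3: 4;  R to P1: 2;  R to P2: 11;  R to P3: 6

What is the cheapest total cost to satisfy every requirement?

907

Optimal allocation:
  P to P1: 21 × £6 = £126
  P to P2: 60 × £8 = £480
  Q to P1: 7 × £7 = £49
  Q to P3: 39 × £4 = £156
  R to P1: 48 × £2 = £96
Total = 126 + 480 + 49 + 156 + 96 = £907.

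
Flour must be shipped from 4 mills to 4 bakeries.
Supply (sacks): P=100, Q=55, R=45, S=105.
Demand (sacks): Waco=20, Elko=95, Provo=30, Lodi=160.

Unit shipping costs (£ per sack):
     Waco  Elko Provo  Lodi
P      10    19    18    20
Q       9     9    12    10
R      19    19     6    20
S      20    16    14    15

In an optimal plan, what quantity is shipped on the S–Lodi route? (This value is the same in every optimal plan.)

105

The minimum-cost plan:
  P→Waco: 20 × £10 = £200
  P→Elko: 80 × £19 = £1520
  Q→Lodi: 55 × £10 = £550
  R→Elko: 15 × £19 = £285
  R→Provo: 30 × £6 = £180
  S→Lodi: 105 × £15 = £1575
Total cost = £4310.
So S→Lodi carries 105 sacks.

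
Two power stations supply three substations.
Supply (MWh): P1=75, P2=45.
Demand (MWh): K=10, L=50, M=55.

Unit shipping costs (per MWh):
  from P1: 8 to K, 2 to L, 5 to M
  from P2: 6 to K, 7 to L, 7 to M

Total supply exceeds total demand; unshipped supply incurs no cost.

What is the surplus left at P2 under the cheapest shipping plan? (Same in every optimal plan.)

5

An optimal plan:
  P1–L: 50 × 2 = 100
  P1–M: 25 × 5 = 125
  P2–K: 10 × 6 = 60
  P2–M: 30 × 7 = 210
Total cost = 495.
P2 ships 40 of its 45, leaving 5.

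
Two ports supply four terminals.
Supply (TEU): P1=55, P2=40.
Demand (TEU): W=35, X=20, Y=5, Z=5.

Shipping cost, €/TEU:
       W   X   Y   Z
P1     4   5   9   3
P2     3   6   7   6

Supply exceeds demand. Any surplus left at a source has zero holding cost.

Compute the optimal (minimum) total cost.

Optimal allocation:
  P1→X: 20 × €5 = €100
  P1→Z: 5 × €3 = €15
  P2→W: 35 × €3 = €105
  P2→Y: 5 × €7 = €35
Total = 100 + 15 + 105 + 35 = €255.

255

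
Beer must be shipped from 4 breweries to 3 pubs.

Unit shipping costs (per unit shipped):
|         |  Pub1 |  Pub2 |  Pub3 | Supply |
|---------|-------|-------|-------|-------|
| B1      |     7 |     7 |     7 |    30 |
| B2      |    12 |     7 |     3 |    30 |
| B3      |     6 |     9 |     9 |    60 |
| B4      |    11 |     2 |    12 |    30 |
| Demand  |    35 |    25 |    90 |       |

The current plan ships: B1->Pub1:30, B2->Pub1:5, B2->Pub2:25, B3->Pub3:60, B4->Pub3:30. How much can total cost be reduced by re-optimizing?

500

Current plan cost = 30·7 + 5·12 + 25·7 + 60·9 + 30·12 = 1345.
Optimal plan:
  B1→Pub3: 30 × 7 = 210
  B2→Pub3: 30 × 3 = 90
  B3→Pub1: 35 × 6 = 210
  B3→Pub3: 25 × 9 = 225
  B4→Pub2: 25 × 2 = 50
  B4→Pub3: 5 × 12 = 60
Optimal cost = 845.
Saving = 1345 − 845 = 500.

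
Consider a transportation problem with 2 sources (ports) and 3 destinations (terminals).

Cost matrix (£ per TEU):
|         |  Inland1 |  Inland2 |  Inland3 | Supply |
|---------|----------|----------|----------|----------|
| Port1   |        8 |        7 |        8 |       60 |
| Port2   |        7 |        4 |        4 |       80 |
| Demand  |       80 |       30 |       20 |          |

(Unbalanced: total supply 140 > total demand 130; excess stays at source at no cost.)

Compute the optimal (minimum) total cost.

A cheapest plan:
  Port1→Inland1: 50 × £8 = £400
  Port2→Inland1: 30 × £7 = £210
  Port2→Inland2: 30 × £4 = £120
  Port2→Inland3: 20 × £4 = £80
Total = 400 + 210 + 120 + 80 = £810.
(Supply check: Port1 ships 50; Port2 ships 80.)

810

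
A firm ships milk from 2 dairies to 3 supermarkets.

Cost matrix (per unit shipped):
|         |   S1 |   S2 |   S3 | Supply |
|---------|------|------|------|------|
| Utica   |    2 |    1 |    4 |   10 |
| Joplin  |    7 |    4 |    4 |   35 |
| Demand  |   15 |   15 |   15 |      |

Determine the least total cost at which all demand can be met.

175

An optimal shipping plan:
  Utica->S1: 10 × 2 = 20
  Joplin->S1: 5 × 7 = 35
  Joplin->S2: 15 × 4 = 60
  Joplin->S3: 15 × 4 = 60
Total = 20 + 35 + 60 + 60 = 175.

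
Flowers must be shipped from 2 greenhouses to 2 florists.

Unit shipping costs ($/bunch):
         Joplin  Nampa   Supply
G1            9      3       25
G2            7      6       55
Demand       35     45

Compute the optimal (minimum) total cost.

One minimum-cost allocation:
  G1 to Nampa: 25 bunches
  G2 to Joplin: 35 bunches
  G2 to Nampa: 20 bunches
Total cost = $440.
(Supply check: G1 ships 25; G2 ships 55.)

440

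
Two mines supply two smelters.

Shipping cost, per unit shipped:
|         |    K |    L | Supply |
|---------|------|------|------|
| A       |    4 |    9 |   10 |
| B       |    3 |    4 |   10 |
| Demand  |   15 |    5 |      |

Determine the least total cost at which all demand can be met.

75

Optimal allocation:
  A→K: 10 tons
  B→K: 5 tons
  B→L: 5 tons
Total cost = 75.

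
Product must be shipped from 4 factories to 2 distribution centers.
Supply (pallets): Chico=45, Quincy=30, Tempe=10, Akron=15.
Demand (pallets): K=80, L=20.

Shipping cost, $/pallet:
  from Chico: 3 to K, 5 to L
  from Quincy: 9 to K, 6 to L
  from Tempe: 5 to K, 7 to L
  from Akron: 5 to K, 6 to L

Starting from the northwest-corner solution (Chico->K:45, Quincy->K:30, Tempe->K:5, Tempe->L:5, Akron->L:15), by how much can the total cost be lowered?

Current plan cost = 45·3 + 30·9 + 5·5 + 5·7 + 15·6 = $555.
Optimal plan:
  Chico->K: 45 pallets
  Quincy->K: 10 pallets
  Quincy->L: 20 pallets
  Tempe->K: 10 pallets
  Akron->K: 15 pallets
Optimal cost = $470.
Saving = 555 − 470 = $85.

85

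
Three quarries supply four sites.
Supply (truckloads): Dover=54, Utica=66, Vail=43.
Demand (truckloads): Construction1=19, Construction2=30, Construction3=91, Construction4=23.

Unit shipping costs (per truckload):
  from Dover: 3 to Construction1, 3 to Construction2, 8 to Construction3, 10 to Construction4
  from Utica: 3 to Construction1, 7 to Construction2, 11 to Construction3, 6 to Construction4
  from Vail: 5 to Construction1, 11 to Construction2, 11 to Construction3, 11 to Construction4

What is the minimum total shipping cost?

One minimum-cost allocation:
  Dover–Construction2: 30 × 3 = 90
  Dover–Construction3: 24 × 8 = 192
  Utica–Construction1: 19 × 3 = 57
  Utica–Construction3: 24 × 11 = 264
  Utica–Construction4: 23 × 6 = 138
  Vail–Construction3: 43 × 11 = 473
Total = 90 + 192 + 57 + 264 + 138 + 473 = 1214.
(Supply check: Dover ships 54; Utica ships 66; Vail ships 43.)

1214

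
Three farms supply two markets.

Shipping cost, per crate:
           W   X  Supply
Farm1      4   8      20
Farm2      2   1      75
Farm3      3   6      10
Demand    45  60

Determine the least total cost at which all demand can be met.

An optimal shipping plan:
  Farm1->W: 20 × 4 = 80
  Farm2->W: 15 × 2 = 30
  Farm2->X: 60 × 1 = 60
  Farm3->W: 10 × 3 = 30
Total = 80 + 30 + 60 + 30 = 200.
(Supply check: Farm1 ships 20; Farm2 ships 75; Farm3 ships 10.)

200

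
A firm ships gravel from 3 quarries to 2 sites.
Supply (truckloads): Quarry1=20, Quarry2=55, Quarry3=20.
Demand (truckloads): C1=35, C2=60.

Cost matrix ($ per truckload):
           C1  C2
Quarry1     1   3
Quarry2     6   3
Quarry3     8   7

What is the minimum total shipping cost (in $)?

340

A cheapest plan:
  Quarry1 to C1: 20 truckloads
  Quarry2 to C2: 55 truckloads
  Quarry3 to C1: 15 truckloads
  Quarry3 to C2: 5 truckloads
Total cost = $340.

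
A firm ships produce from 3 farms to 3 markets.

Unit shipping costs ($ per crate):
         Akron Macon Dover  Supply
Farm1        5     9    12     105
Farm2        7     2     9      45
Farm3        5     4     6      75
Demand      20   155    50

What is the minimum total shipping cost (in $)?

Optimal allocation:
  Farm1->Akron: 20 crates
  Farm1->Macon: 85 crates
  Farm2->Macon: 45 crates
  Farm3->Macon: 25 crates
  Farm3->Dover: 50 crates
Total cost = $1355.
(Supply check: Farm1 ships 105; Farm2 ships 45; Farm3 ships 75.)

1355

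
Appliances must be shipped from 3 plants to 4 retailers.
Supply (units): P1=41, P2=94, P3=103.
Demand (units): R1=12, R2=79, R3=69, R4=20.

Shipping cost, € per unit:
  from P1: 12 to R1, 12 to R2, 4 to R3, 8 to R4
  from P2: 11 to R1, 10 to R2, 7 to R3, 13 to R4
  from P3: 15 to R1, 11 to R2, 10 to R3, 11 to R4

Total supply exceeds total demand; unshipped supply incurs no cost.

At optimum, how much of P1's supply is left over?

0

Minimum-cost shipments:
  P1 to R3: 41 units
  P2 to R1: 12 units
  P2 to R2: 54 units
  P2 to R3: 28 units
  P3 to R2: 25 units
  P3 to R4: 20 units
Total cost = €1527.
P1 ships 41 of its 41, leaving 0.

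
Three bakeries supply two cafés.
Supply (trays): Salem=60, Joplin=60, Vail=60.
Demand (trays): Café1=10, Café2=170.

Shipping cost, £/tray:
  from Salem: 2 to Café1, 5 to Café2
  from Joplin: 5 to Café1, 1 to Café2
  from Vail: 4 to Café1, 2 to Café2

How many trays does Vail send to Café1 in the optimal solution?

The minimum-cost plan:
  Salem->Café1: 10 × £2 = £20
  Salem->Café2: 50 × £5 = £250
  Joplin->Café2: 60 × £1 = £60
  Vail->Café2: 60 × £2 = £120
Total cost = £450.
The route Vail→Café1 is not used.

0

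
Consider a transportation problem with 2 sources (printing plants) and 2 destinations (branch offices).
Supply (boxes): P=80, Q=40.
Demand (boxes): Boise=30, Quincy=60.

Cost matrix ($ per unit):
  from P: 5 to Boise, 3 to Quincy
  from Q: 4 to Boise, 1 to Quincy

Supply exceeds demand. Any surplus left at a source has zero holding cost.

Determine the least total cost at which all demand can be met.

250

An optimal shipping plan:
  P to Boise: 30 × $5 = $150
  P to Quincy: 20 × $3 = $60
  Q to Quincy: 40 × $1 = $40
Total = 150 + 60 + 40 = $250.
(Supply check: P ships 50; Q ships 40.)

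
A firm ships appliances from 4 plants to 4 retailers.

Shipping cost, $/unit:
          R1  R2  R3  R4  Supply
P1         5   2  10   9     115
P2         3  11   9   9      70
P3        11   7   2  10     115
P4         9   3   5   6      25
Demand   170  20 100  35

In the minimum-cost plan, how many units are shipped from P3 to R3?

100

The minimum-cost plan:
  P1->R1: 100 × $5 = $500
  P1->R2: 15 × $2 = $30
  P2->R1: 70 × $3 = $210
  P3->R2: 5 × $7 = $35
  P3->R3: 100 × $2 = $200
  P3->R4: 10 × $10 = $100
  P4->R4: 25 × $6 = $150
Total cost = $1225.
So P3→R3 carries 100 units.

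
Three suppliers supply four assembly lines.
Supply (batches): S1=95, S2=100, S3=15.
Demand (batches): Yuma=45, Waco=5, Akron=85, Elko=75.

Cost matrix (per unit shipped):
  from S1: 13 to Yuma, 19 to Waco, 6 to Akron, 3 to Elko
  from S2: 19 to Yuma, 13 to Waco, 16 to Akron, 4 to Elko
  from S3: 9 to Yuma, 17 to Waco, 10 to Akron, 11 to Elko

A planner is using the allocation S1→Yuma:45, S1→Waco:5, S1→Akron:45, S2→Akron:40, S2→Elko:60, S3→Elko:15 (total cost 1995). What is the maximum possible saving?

475

Current plan cost = 45·13 + 5·19 + 45·6 + 40·16 + 60·4 + 15·11 = 1995.
Optimal plan:
  S1->Yuma: 10 × 13 = 130
  S1->Akron: 85 × 6 = 510
  S2->Yuma: 20 × 19 = 380
  S2->Waco: 5 × 13 = 65
  S2->Elko: 75 × 4 = 300
  S3->Yuma: 15 × 9 = 135
Optimal cost = 1520.
Saving = 1995 − 1520 = 475.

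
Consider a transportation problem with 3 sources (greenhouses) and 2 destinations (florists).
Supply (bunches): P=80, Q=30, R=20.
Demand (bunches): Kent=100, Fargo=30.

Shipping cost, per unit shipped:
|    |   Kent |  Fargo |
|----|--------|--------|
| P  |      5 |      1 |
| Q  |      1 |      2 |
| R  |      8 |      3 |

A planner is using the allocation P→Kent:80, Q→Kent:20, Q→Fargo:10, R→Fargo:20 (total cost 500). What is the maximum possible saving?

50

Current plan cost = 80·5 + 20·1 + 10·2 + 20·3 = 500.
Optimal plan:
  P–Kent: 70 × 5 = 350
  P–Fargo: 10 × 1 = 10
  Q–Kent: 30 × 1 = 30
  R–Fargo: 20 × 3 = 60
Optimal cost = 450.
Saving = 500 − 450 = 50.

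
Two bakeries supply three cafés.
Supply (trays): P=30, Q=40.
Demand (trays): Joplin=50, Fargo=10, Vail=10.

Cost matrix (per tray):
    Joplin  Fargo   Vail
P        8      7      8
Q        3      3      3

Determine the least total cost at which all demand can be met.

350

A cheapest plan:
  P->Joplin: 10 trays
  P->Fargo: 10 trays
  P->Vail: 10 trays
  Q->Joplin: 40 trays
Total cost = 350.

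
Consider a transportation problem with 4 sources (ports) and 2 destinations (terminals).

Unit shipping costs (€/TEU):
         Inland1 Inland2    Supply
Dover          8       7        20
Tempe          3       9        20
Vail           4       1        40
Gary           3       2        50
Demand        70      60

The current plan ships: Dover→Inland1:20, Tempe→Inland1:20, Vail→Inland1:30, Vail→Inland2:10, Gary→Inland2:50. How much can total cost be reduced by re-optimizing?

60

Current plan cost = 20·8 + 20·3 + 30·4 + 10·1 + 50·2 = €450.
Optimal plan:
  Dover to Inland1: 20 × €8 = €160
  Tempe to Inland1: 20 × €3 = €60
  Vail to Inland2: 40 × €1 = €40
  Gary to Inland1: 30 × €3 = €90
  Gary to Inland2: 20 × €2 = €40
Optimal cost = €390.
Saving = 450 − 390 = €60.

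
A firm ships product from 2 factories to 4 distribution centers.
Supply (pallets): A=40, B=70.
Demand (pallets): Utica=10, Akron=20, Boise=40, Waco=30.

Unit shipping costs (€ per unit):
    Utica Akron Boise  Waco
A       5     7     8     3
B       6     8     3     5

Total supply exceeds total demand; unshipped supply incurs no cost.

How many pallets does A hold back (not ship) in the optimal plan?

Minimum-cost shipments:
  A->Utica: 10 × €5 = €50
  A->Waco: 30 × €3 = €90
  B->Akron: 20 × €8 = €160
  B->Boise: 40 × €3 = €120
Total cost = €420.
A ships 40 of its 40, leaving 0.

0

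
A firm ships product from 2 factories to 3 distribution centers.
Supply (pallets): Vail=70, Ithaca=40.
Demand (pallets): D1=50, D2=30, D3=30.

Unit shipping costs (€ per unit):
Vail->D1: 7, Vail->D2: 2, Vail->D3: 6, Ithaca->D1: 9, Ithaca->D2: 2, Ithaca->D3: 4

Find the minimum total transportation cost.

530

A cheapest plan:
  Vail->D1: 50 × €7 = €350
  Vail->D2: 20 × €2 = €40
  Ithaca->D2: 10 × €2 = €20
  Ithaca->D3: 30 × €4 = €120
Total = 350 + 40 + 20 + 120 = €530.
(Supply check: Vail ships 70; Ithaca ships 40.)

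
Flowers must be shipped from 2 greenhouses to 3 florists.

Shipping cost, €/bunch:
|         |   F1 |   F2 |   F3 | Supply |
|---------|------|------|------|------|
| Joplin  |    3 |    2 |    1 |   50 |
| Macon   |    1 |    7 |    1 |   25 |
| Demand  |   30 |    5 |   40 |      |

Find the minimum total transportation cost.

90

Optimal allocation:
  Joplin to F1: 5 × €3 = €15
  Joplin to F2: 5 × €2 = €10
  Joplin to F3: 40 × €1 = €40
  Macon to F1: 25 × €1 = €25
Total = 15 + 10 + 40 + 25 = €90.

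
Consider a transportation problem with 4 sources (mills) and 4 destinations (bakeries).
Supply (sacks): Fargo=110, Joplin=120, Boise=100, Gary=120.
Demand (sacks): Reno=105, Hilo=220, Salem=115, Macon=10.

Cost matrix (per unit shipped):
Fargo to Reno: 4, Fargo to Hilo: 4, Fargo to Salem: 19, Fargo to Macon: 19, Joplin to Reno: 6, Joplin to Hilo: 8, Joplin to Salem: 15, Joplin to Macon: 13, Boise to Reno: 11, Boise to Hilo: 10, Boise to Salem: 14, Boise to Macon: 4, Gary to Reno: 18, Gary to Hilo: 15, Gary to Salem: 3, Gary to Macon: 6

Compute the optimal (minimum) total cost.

2535

One minimum-cost allocation:
  Fargo–Hilo: 110 × 4 = 440
  Joplin–Reno: 105 × 6 = 630
  Joplin–Hilo: 15 × 8 = 120
  Boise–Hilo: 95 × 10 = 950
  Boise–Macon: 5 × 4 = 20
  Gary–Salem: 115 × 3 = 345
  Gary–Macon: 5 × 6 = 30
Total = 440 + 630 + 120 + 950 + 20 + 345 + 30 = 2535.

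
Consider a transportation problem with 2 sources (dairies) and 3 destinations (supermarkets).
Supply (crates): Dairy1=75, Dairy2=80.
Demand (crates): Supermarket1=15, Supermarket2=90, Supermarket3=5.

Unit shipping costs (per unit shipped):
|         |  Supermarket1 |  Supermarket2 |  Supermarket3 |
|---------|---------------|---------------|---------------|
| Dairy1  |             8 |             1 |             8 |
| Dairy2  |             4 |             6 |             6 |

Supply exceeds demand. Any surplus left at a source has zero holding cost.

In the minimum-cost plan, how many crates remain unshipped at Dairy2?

An optimal plan:
  Dairy1→Supermarket2: 75 × 1 = 75
  Dairy2→Supermarket1: 15 × 4 = 60
  Dairy2→Supermarket2: 15 × 6 = 90
  Dairy2→Supermarket3: 5 × 6 = 30
Total cost = 255.
Dairy2 ships 35 of its 80, leaving 45.

45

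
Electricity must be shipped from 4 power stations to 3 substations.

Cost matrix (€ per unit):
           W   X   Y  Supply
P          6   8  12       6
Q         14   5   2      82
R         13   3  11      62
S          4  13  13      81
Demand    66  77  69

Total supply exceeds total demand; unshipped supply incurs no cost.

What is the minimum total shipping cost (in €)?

An optimal shipping plan:
  P to X: 2 × €8 = €16
  Q to X: 13 × €5 = €65
  Q to Y: 69 × €2 = €138
  R to X: 62 × €3 = €186
  S to W: 66 × €4 = €264
Total = 16 + 65 + 138 + 186 + 264 = €669.
(Supply check: P ships 2; Q ships 82; R ships 62; S ships 66.)

669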